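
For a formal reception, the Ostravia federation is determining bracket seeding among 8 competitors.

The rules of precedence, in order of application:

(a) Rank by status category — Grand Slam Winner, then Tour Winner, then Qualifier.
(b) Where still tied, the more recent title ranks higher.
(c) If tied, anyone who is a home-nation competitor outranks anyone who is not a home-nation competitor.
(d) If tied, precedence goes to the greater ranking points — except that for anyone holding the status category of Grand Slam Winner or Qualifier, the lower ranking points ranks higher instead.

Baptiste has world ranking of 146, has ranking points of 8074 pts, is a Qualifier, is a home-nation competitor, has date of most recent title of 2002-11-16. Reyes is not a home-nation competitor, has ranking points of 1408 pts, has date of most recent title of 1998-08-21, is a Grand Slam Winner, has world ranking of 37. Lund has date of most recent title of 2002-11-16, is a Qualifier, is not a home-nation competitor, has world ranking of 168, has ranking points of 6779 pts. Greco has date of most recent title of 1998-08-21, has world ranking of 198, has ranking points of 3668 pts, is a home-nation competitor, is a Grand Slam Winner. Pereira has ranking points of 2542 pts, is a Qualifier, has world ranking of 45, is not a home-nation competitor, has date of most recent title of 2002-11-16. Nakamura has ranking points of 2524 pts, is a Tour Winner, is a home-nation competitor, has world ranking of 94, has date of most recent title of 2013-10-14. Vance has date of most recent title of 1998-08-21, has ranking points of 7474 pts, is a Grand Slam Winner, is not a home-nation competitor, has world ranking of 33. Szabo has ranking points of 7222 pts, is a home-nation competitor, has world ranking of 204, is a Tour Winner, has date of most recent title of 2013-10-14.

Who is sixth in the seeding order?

Baptiste

By status category: Greco, Reyes and Vance (Grand Slam Winner); then Szabo and Nakamura (Tour Winner); then Baptiste, Pereira and Lund (Qualifier).
Greco, Reyes and Vance all have date of most recent title 1998-08-21, so the next rule applies.
Among Greco, Reyes and Vance, a home-nation competitor before not a home-nation competitor: Greco (a home-nation competitor) before Reyes and Vance (not a home-nation competitor).
Among Reyes and Vance, by ranking points (lower first) (reversed rule for this group): Reyes (1408 pts) before Vance (7474 pts).
Szabo and Nakamura both have date of most recent title 2013-10-14, so the next rule applies.
Szabo and Nakamura are each a home-nation competitor, so the next rule applies.
Among Szabo and Nakamura, by ranking points (higher first): Szabo (7222 pts) before Nakamura (2524 pts).
Baptiste, Pereira and Lund all have date of most recent title 2002-11-16, so the next rule applies.
Among Baptiste, Pereira and Lund, a home-nation competitor before not a home-nation competitor: Baptiste (a home-nation competitor) before Pereira and Lund (not a home-nation competitor).
Among Pereira and Lund, by ranking points (lower first) (reversed rule for this group): Pereira (2542 pts) before Lund (6779 pts).
Order: Greco, Reyes, Vance, Szabo, Nakamura, Baptiste, Pereira, Lund.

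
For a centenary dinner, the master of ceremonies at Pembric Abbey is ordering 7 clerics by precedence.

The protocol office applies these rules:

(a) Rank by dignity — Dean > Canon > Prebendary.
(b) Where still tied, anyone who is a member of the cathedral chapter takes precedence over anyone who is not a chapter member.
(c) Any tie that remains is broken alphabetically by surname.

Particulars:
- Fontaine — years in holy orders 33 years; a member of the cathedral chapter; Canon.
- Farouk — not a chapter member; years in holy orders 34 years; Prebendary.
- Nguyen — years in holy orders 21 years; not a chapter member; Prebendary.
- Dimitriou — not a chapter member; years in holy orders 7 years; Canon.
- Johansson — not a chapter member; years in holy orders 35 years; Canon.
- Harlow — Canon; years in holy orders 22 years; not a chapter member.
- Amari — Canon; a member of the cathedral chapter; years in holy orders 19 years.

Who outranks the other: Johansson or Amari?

Amari

By dignity: Amari, Fontaine, Dimitriou, Harlow and Johansson (Canon); then Farouk and Nguyen (Prebendary).
Among Amari, Fontaine, Dimitriou, Harlow and Johansson, a member of the cathedral chapter before not a chapter member: Amari and Fontaine (a member of the cathedral chapter) before Dimitriou, Harlow and Johansson (not a chapter member).
Among Amari and Fontaine, alphabetically by surname: Amari before Fontaine.
Among Dimitriou, Harlow and Johansson, alphabetically by surname: Dimitriou before Harlow before Johansson.
Farouk and Nguyen are each not a chapter member, so the next rule applies.
Among Farouk and Nguyen, alphabetically by surname: Farouk before Nguyen.
So Amari takes precedence.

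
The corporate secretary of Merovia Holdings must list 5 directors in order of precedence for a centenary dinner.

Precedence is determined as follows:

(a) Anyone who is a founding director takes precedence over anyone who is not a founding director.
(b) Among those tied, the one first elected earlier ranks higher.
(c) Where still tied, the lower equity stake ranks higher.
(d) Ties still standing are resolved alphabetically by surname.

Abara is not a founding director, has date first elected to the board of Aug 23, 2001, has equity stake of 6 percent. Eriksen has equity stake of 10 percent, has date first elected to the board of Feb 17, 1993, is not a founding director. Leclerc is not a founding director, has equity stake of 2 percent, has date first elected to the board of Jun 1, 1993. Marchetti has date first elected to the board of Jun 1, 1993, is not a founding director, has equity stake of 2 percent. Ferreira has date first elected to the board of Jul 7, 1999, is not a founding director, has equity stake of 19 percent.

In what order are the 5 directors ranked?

By the first rule: Eriksen, Leclerc, Marchetti, Ferreira and Abara (each not a founding director).
Among Eriksen, Leclerc, Marchetti, Ferreira and Abara, by date first elected to the board (earlier first): Eriksen (Feb 17, 1993) before Leclerc and Marchetti (Jun 1, 1993) before Ferreira (Jul 7, 1999) before Abara (Aug 23, 2001).
Leclerc and Marchetti both have equity stake 2 percent, so the next rule applies.
Among Leclerc and Marchetti, alphabetically by surname: Leclerc before Marchetti.
Full order: Eriksen, Leclerc, Marchetti, Ferreira, Abara.

Eriksen, Leclerc, Marchetti, Ferreira, Abara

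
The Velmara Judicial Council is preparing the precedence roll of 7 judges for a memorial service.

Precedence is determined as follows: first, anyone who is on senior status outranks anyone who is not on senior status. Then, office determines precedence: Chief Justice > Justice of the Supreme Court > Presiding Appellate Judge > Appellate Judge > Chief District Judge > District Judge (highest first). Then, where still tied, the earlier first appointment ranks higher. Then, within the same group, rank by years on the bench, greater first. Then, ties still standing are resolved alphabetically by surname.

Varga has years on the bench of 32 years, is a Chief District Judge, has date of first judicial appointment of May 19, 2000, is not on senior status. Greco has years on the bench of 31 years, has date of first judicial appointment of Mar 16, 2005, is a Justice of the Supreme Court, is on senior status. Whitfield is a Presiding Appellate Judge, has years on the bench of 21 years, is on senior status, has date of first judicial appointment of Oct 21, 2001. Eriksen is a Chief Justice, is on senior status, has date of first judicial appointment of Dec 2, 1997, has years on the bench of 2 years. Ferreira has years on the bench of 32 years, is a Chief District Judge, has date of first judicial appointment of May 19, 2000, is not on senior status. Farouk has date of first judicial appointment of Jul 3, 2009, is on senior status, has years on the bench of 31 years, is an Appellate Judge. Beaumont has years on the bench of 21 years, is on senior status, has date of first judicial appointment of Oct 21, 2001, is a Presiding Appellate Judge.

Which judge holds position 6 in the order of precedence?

By the first rule: Eriksen, Greco, Beaumont, Whitfield and Farouk (each on senior status); then Ferreira and Varga (both not on senior status).
Among Eriksen, Greco, Beaumont, Whitfield and Farouk, by office: Eriksen (Chief Justice) before Greco (Justice of the Supreme Court) before Beaumont and Whitfield (Presiding Appellate Judge) before Farouk (Appellate Judge).
Beaumont and Whitfield both have date of first judicial appointment Oct 21, 2001, so the next rule applies.
Beaumont and Whitfield both have years on the bench 21 years, so the next rule applies.
Among Beaumont and Whitfield, alphabetically by surname: Beaumont before Whitfield.
Ferreira and Varga are each Chief District Judge, so the next rule applies.
Ferreira and Varga both have date of first judicial appointment May 19, 2000, so the next rule applies.
Ferreira and Varga both have years on the bench 32 years, so the next rule applies.
Among Ferreira and Varga, alphabetically by surname: Ferreira before Varga.
Order: Eriksen, Greco, Beaumont, Whitfield, Farouk, Ferreira, Varga.

Ferreira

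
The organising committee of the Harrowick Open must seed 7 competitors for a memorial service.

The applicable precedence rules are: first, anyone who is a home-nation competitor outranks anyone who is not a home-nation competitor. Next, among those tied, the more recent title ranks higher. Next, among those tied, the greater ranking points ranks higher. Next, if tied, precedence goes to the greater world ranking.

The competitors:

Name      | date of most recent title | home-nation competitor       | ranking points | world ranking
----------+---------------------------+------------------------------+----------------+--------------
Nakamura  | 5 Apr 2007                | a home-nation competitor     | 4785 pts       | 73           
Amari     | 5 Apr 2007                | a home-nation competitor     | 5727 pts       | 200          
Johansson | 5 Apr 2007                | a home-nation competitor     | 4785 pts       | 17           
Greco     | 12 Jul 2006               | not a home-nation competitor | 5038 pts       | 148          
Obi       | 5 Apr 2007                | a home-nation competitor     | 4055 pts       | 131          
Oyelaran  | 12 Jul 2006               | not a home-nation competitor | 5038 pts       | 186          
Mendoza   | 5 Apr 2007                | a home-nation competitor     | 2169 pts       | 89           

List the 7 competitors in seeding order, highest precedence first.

Amari, Nakamura, Johansson, Obi, Mendoza, Oyelaran, Greco

By the first rule: Amari, Nakamura, Johansson, Obi and Mendoza (each a home-nation competitor); then Oyelaran and Greco (both not a home-nation competitor).
Amari, Nakamura, Johansson, Obi and Mendoza all have date of most recent title 5 Apr 2007, so the next rule applies.
Among Amari, Nakamura, Johansson, Obi and Mendoza, by ranking points (higher first): Amari (5727 pts) before Nakamura and Johansson (4785 pts) before Obi (4055 pts) before Mendoza (2169 pts).
Among Nakamura and Johansson, by world ranking (higher first): Nakamura (73) before Johansson (17).
Oyelaran and Greco both have date of most recent title 12 Jul 2006, so the next rule applies.
Oyelaran and Greco both have ranking points 5038 pts, so the next rule applies.
Among Oyelaran and Greco, by world ranking (higher first): Oyelaran (186) before Greco (148).
Full order: Amari, Nakamura, Johansson, Obi, Mendoza, Oyelaran, Greco.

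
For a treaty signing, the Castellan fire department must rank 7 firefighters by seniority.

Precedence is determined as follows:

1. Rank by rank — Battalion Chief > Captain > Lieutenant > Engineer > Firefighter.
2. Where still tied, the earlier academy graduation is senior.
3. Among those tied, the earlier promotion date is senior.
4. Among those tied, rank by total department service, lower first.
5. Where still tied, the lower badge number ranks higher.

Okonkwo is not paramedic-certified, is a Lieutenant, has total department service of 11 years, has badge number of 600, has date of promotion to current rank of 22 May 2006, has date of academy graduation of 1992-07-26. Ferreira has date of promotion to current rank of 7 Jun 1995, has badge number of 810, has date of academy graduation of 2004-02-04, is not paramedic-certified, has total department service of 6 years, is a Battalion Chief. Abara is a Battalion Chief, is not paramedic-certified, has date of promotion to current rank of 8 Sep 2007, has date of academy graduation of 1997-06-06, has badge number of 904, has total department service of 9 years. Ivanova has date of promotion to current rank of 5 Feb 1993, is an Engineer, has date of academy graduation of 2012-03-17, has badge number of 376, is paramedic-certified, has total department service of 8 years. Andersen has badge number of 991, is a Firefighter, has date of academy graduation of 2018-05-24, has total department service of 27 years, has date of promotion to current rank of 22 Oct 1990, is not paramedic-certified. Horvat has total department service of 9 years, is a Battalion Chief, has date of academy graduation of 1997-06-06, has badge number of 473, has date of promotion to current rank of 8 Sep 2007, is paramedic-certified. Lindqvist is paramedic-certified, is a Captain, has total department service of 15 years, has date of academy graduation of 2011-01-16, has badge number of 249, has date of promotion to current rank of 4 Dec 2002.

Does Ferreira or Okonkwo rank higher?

By rank: Horvat, Abara and Ferreira (Battalion Chief); then Lindqvist (Captain); then Okonkwo (Lieutenant); then Ivanova (Engineer); then Andersen (Firefighter).
Among Horvat, Abara and Ferreira, by date of academy graduation (earlier first): Horvat and Abara (1997-06-06) before Ferreira (2004-02-04).
Horvat and Abara both have date of promotion to current rank 8 Sep 2007, so the next rule applies.
Horvat and Abara both have total department service 9 years, so the next rule applies.
Among Horvat and Abara, by badge number (lower first): Horvat (473) before Abara (904).
So Ferreira takes precedence.

Ferreira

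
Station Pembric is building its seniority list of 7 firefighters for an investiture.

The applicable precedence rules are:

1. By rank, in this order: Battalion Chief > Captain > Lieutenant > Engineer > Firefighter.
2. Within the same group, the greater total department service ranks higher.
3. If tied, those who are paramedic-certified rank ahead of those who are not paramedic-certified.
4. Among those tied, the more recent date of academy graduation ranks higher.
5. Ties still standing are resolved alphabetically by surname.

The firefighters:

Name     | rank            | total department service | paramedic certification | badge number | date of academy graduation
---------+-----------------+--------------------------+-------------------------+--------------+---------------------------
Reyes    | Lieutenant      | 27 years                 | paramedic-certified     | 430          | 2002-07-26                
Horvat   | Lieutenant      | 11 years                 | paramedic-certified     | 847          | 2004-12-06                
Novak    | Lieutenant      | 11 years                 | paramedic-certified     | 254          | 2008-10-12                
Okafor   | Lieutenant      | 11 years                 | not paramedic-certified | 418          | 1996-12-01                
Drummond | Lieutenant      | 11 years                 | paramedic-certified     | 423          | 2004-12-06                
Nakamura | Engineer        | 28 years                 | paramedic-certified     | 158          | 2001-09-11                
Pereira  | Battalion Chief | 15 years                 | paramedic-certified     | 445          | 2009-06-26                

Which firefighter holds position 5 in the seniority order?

By rank: Pereira (Battalion Chief); then Reyes, Novak, Drummond, Horvat and Okafor (Lieutenant); then Nakamura (Engineer).
Among Reyes, Novak, Drummond, Horvat and Okafor, by total department service (higher first): Reyes (27 years) before Novak, Drummond, Horvat and Okafor (11 years).
Among Novak, Drummond, Horvat and Okafor, paramedic-certified before not paramedic-certified: Novak, Drummond and Horvat (paramedic-certified) before Okafor (not paramedic-certified).
Among Novak, Drummond and Horvat, by date of academy graduation (later first): Novak (2008-10-12) before Drummond and Horvat (2004-12-06).
Among Drummond and Horvat, alphabetically by surname: Drummond before Horvat.
Order: Pereira, Reyes, Novak, Drummond, Horvat, Okafor, Nakamura.

Horvat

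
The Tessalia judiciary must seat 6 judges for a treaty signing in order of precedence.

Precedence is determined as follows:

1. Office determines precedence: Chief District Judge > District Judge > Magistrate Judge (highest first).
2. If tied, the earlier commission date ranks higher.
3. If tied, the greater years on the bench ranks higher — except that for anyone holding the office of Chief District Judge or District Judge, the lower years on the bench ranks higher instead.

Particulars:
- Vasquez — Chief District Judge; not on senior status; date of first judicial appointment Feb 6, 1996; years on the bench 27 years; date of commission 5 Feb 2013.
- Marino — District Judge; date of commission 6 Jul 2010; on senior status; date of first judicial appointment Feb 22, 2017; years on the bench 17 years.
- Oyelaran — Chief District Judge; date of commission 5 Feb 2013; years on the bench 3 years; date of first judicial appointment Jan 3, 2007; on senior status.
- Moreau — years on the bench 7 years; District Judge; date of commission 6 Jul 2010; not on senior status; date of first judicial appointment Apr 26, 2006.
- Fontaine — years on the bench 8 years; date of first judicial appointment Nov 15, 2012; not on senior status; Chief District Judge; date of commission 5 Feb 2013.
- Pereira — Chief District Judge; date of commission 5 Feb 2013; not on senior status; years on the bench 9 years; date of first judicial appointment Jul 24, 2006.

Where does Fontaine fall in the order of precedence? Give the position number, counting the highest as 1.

By office: Oyelaran, Fontaine, Pereira and Vasquez (Chief District Judge); then Moreau and Marino (District Judge).
Oyelaran, Fontaine, Pereira and Vasquez all have date of commission 5 Feb 2013, so the next rule applies.
Among Oyelaran, Fontaine, Pereira and Vasquez, by years on the bench (lower first) (reversed rule for this group): Oyelaran (3 years) before Fontaine (8 years) before Pereira (9 years) before Vasquez (27 years).
Moreau and Marino both have date of commission 6 Jul 2010, so the next rule applies.
Among Moreau and Marino, by years on the bench (lower first) (reversed rule for this group): Moreau (7 years) before Marino (17 years).
Order: Oyelaran, Fontaine, Pereira, Vasquez, Moreau, Marino. So position 2.

2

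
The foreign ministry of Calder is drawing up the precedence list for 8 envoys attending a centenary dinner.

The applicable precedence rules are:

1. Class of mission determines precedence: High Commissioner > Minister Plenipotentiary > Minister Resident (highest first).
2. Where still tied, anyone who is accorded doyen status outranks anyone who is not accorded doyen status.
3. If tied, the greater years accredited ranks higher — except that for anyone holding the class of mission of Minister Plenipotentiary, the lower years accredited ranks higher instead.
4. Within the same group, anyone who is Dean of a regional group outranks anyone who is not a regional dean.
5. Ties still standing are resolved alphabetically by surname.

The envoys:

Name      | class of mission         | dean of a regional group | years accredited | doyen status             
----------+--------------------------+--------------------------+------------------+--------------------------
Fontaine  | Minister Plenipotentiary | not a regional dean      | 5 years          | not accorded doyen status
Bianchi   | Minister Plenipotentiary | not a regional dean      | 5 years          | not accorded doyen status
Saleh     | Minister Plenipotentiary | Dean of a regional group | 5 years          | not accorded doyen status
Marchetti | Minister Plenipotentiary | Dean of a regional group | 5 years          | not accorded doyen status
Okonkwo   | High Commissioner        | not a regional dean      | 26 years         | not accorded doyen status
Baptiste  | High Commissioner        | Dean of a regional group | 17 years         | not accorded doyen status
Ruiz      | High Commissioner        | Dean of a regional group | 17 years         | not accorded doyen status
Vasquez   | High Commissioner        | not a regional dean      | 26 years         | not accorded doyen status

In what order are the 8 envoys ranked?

Okonkwo, Vasquez, Baptiste, Ruiz, Marchetti, Saleh, Bianchi, Fontaine

By class of mission: Okonkwo, Vasquez, Baptiste and Ruiz (High Commissioner); then Marchetti, Saleh, Bianchi and Fontaine (Minister Plenipotentiary).
Okonkwo, Vasquez, Baptiste and Ruiz are each not accorded doyen status, so the next rule applies.
Among Okonkwo, Vasquez, Baptiste and Ruiz, by years accredited (higher first): Okonkwo and Vasquez (26 years) before Baptiste and Ruiz (17 years).
Okonkwo and Vasquez are each not a regional dean, so the next rule applies.
Among Okonkwo and Vasquez, alphabetically by surname: Okonkwo before Vasquez.
Baptiste and Ruiz are each Dean of a regional group, so the next rule applies.
Among Baptiste and Ruiz, alphabetically by surname: Baptiste before Ruiz.
Marchetti, Saleh, Bianchi and Fontaine are each not accorded doyen status, so the next rule applies.
Marchetti, Saleh, Bianchi and Fontaine all have years accredited 5 years, so the next rule applies.
Among Marchetti, Saleh, Bianchi and Fontaine, Dean of a regional group before not a regional dean: Marchetti and Saleh (Dean of a regional group) before Bianchi and Fontaine (not a regional dean).
Among Marchetti and Saleh, alphabetically by surname: Marchetti before Saleh.
Among Bianchi and Fontaine, alphabetically by surname: Bianchi before Fontaine.
Full order: Okonkwo, Vasquez, Baptiste, Ruiz, Marchetti, Saleh, Bianchi, Fontaine.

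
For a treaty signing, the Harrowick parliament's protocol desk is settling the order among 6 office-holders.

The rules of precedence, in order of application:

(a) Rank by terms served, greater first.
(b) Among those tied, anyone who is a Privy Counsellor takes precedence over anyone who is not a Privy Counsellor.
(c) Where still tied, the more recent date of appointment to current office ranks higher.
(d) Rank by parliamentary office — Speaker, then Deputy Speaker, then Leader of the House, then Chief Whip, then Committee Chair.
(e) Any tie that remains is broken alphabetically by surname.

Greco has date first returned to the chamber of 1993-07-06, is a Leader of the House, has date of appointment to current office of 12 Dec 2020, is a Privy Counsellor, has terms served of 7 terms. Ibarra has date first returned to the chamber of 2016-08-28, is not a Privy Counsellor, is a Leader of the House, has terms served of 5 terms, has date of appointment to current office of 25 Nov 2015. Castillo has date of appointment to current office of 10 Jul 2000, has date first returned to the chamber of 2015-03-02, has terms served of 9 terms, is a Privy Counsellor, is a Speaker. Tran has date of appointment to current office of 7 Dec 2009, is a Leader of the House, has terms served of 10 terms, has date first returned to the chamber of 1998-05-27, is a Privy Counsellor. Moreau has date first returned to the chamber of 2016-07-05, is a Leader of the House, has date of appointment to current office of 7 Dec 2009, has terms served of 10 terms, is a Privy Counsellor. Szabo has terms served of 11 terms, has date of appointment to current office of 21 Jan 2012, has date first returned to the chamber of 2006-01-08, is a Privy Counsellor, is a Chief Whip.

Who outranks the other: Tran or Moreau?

Moreau

By terms served (higher first): Szabo (11 terms); then Moreau and Tran (both 10 terms); then Castillo (9 terms); then Greco (7 terms); then Ibarra (5 terms).
Moreau and Tran are each a Privy Counsellor, so the next rule applies.
Moreau and Tran both have date of appointment to current office 7 Dec 2009, so the next rule applies.
Moreau and Tran are each Leader of the House, so the next rule applies.
Among Moreau and Tran, alphabetically by surname: Moreau before Tran.
So Moreau takes precedence.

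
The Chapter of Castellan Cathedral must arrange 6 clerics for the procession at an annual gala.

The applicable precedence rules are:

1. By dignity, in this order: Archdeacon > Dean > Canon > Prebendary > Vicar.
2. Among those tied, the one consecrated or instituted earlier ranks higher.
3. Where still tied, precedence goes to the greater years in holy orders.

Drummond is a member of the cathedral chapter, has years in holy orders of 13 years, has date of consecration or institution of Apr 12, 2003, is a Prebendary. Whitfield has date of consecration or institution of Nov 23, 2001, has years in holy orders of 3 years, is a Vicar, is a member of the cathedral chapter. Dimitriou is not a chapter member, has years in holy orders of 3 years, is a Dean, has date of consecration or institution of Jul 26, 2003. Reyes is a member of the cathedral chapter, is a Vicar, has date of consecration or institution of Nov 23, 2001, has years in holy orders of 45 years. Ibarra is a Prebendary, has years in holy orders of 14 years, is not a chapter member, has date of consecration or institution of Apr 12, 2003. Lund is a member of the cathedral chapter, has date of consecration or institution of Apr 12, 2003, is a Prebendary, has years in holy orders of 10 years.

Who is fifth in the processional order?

By dignity: Dimitriou (Dean); then Ibarra, Drummond and Lund (Prebendary); then Reyes and Whitfield (Vicar).
Ibarra, Drummond and Lund all have date of consecration or institution Apr 12, 2003, so the next rule applies.
Among Ibarra, Drummond and Lund, by years in holy orders (higher first): Ibarra (14 years) before Drummond (13 years) before Lund (10 years).
Reyes and Whitfield both have date of consecration or institution Nov 23, 2001, so the next rule applies.
Among Reyes and Whitfield, by years in holy orders (higher first): Reyes (45 years) before Whitfield (3 years).
Order: Dimitriou, Ibarra, Drummond, Lund, Reyes, Whitfield.

Reyes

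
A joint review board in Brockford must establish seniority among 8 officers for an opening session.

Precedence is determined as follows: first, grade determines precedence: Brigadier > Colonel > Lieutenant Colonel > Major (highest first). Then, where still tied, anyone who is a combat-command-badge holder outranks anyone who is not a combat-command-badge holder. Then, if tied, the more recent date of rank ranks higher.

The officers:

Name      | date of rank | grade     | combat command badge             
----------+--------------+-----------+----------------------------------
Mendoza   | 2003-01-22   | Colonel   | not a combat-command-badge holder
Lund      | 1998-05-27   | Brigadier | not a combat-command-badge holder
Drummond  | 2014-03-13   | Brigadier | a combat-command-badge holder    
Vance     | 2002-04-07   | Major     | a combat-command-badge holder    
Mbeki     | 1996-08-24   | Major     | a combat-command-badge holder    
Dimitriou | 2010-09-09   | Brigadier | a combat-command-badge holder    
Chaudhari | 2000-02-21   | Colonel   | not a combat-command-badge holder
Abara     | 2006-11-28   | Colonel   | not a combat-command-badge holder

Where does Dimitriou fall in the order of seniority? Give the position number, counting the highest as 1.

By grade: Drummond, Dimitriou and Lund (Brigadier); then Abara, Mendoza and Chaudhari (Colonel); then Vance and Mbeki (Major).
Among Drummond, Dimitriou and Lund, a combat-command-badge holder before not a combat-command-badge holder: Drummond and Dimitriou (a combat-command-badge holder) before Lund (not a combat-command-badge holder).
Among Drummond and Dimitriou, by date of rank (later first): Drummond (2014-03-13) before Dimitriou (2010-09-09).
Abara, Mendoza and Chaudhari are each not a combat-command-badge holder, so the next rule applies.
Among Abara, Mendoza and Chaudhari, by date of rank (later first): Abara (2006-11-28) before Mendoza (2003-01-22) before Chaudhari (2000-02-21).
Vance and Mbeki are each a combat-command-badge holder, so the next rule applies.
Among Vance and Mbeki, by date of rank (later first): Vance (2002-04-07) before Mbeki (1996-08-24).
Order: Drummond, Dimitriou, Lund, Abara, Mendoza, Chaudhari, Vance, Mbeki. So position 2.

2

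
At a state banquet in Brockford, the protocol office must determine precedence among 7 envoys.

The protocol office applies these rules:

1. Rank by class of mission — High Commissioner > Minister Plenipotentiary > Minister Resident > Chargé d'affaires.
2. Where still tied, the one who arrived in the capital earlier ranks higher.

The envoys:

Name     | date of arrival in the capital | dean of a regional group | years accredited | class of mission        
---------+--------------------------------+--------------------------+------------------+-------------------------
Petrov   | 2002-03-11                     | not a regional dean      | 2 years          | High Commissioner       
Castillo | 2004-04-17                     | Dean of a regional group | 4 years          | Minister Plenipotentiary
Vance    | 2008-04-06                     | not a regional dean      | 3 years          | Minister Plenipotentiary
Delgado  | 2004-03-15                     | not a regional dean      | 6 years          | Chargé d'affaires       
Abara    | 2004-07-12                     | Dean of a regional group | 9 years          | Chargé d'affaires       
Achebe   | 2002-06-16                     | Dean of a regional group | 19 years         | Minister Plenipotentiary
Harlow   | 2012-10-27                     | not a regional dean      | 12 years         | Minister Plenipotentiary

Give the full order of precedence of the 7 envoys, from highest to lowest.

Petrov, Achebe, Castillo, Vance, Harlow, Delgado, Abara

By class of mission: Petrov (High Commissioner); then Achebe, Castillo, Vance and Harlow (Minister Plenipotentiary); then Delgado and Abara (Chargé d'affaires).
Among Achebe, Castillo, Vance and Harlow, by date of arrival in the capital (earlier first): Achebe (2002-06-16) before Castillo (2004-04-17) before Vance (2008-04-06) before Harlow (2012-10-27).
Among Delgado and Abara, by date of arrival in the capital (earlier first): Delgado (2004-03-15) before Abara (2004-07-12).
Full order: Petrov, Achebe, Castillo, Vance, Harlow, Delgado, Abara.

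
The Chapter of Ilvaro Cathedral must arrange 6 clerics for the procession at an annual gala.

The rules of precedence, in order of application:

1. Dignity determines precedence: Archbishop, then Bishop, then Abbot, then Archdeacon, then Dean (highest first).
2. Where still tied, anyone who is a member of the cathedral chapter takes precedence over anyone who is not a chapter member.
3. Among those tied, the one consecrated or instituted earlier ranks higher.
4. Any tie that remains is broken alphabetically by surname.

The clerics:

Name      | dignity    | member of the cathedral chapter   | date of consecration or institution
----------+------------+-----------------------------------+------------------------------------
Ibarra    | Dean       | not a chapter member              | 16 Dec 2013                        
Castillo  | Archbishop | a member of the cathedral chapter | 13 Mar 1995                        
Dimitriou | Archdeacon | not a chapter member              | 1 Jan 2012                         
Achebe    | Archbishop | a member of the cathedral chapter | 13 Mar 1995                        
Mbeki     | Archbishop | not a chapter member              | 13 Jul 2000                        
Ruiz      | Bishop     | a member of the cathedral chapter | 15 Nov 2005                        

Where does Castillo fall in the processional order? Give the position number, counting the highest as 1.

By dignity: Achebe, Castillo and Mbeki (Archbishop); then Ruiz (Bishop); then Dimitriou (Archdeacon); then Ibarra (Dean).
Among Achebe, Castillo and Mbeki, a member of the cathedral chapter before not a chapter member: Achebe and Castillo (a member of the cathedral chapter) before Mbeki (not a chapter member).
Achebe and Castillo both have date of consecration or institution 13 Mar 1995, so the next rule applies.
Among Achebe and Castillo, alphabetically by surname: Achebe before Castillo.
Order: Achebe, Castillo, Mbeki, Ruiz, Dimitriou, Ibarra. So position 2.

2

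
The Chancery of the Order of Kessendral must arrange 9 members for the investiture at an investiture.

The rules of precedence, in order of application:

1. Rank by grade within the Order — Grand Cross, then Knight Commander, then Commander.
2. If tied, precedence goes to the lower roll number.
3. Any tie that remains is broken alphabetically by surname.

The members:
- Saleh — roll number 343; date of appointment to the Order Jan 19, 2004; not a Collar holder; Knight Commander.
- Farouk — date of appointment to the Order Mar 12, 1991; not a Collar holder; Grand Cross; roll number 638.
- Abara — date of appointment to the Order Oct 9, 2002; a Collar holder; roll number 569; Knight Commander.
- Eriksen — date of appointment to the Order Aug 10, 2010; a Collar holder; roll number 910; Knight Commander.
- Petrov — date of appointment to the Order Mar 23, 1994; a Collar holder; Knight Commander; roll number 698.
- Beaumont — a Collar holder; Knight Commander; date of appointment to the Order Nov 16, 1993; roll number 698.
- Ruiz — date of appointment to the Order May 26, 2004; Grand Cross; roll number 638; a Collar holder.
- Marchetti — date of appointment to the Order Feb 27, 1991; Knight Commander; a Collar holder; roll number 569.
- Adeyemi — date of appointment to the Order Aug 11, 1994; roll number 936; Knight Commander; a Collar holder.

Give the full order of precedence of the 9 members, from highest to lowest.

Farouk, Ruiz, Saleh, Abara, Marchetti, Beaumont, Petrov, Eriksen, Adeyemi

By grade within the Order: Farouk and Ruiz (Grand Cross); then Saleh, Abara, Marchetti, Beaumont, Petrov, Eriksen and Adeyemi (Knight Commander).
Farouk and Ruiz both have roll number 638, so the next rule applies.
Among Farouk and Ruiz, alphabetically by surname: Farouk before Ruiz.
Among Saleh, Abara, Marchetti, Beaumont, Petrov, Eriksen and Adeyemi, by roll number (lower first): Saleh (343) before Abara and Marchetti (569) before Beaumont and Petrov (698) before Eriksen (910) before Adeyemi (936).
Among Abara and Marchetti, alphabetically by surname: Abara before Marchetti.
Among Beaumont and Petrov, alphabetically by surname: Beaumont before Petrov.
Full order: Farouk, Ruiz, Saleh, Abara, Marchetti, Beaumont, Petrov, Eriksen, Adeyemi.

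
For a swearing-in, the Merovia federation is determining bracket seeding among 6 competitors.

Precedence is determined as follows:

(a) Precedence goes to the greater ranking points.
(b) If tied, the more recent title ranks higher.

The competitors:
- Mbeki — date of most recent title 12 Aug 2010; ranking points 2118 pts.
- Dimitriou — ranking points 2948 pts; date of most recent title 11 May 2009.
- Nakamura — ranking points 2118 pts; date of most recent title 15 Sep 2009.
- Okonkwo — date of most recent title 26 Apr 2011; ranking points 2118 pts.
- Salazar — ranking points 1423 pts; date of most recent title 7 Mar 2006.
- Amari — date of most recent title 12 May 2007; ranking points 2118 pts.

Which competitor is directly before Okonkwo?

By ranking points (higher first): Dimitriou (2948 pts); then Okonkwo, Mbeki, Nakamura and Amari (each 2118 pts); then Salazar (1423 pts).
Among Okonkwo, Mbeki, Nakamura and Amari, by date of most recent title (later first): Okonkwo (26 Apr 2011) before Mbeki (12 Aug 2010) before Nakamura (15 Sep 2009) before Amari (12 May 2007).
Order: Dimitriou, Okonkwo, Mbeki, Nakamura, Amari, Salazar.

Dimitriou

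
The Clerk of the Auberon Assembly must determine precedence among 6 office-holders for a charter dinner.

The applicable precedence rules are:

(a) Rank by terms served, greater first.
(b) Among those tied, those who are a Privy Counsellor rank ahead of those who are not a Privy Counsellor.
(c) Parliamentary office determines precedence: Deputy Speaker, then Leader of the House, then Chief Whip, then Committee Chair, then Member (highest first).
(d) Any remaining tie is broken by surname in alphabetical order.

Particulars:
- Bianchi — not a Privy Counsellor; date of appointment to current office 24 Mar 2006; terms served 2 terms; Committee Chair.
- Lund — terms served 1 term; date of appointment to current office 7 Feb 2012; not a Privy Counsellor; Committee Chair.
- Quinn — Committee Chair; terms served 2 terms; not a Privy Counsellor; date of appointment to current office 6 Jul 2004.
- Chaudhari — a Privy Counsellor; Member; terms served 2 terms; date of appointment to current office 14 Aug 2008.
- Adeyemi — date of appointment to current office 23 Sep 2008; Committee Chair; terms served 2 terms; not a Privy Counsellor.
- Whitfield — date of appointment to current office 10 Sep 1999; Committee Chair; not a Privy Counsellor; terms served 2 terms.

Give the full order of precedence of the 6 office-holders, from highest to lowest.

Chaudhari, Adeyemi, Bianchi, Quinn, Whitfield, Lund

By terms served (higher first): Chaudhari, Adeyemi, Bianchi, Quinn and Whitfield (each 2 terms); then Lund (1 term).
Among Chaudhari, Adeyemi, Bianchi, Quinn and Whitfield, a Privy Counsellor before not a Privy Counsellor: Chaudhari (a Privy Counsellor) before Adeyemi, Bianchi, Quinn and Whitfield (not a Privy Counsellor).
Adeyemi, Bianchi, Quinn and Whitfield are each Committee Chair, so the next rule applies.
Among Adeyemi, Bianchi, Quinn and Whitfield, alphabetically by surname: Adeyemi before Bianchi before Quinn before Whitfield.
Full order: Chaudhari, Adeyemi, Bianchi, Quinn, Whitfield, Lund.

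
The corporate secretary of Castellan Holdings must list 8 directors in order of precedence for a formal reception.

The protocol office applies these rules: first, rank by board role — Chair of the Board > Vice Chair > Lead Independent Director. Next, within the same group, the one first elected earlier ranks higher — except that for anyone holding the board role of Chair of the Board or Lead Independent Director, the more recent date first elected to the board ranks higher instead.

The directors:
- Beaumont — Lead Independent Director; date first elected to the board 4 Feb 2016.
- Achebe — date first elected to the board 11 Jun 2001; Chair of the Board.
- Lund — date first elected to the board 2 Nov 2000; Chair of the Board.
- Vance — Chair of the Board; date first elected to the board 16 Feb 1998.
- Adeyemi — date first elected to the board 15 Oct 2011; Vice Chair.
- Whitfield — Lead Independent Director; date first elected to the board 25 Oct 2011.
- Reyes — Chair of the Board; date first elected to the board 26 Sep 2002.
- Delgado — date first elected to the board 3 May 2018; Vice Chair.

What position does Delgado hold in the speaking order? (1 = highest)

6

By board role: Reyes, Achebe, Lund and Vance (Chair of the Board); then Adeyemi and Delgado (Vice Chair); then Beaumont and Whitfield (Lead Independent Director).
Among Reyes, Achebe, Lund and Vance, by date first elected to the board (later first) (reversed rule for this group): Reyes (26 Sep 2002) before Achebe (11 Jun 2001) before Lund (2 Nov 2000) before Vance (16 Feb 1998).
Among Adeyemi and Delgado, by date first elected to the board (earlier first): Adeyemi (15 Oct 2011) before Delgado (3 May 2018).
Among Beaumont and Whitfield, by date first elected to the board (later first) (reversed rule for this group): Beaumont (4 Feb 2016) before Whitfield (25 Oct 2011).
Order: Reyes, Achebe, Lund, Vance, Adeyemi, Delgado, Beaumont, Whitfield. So position 6.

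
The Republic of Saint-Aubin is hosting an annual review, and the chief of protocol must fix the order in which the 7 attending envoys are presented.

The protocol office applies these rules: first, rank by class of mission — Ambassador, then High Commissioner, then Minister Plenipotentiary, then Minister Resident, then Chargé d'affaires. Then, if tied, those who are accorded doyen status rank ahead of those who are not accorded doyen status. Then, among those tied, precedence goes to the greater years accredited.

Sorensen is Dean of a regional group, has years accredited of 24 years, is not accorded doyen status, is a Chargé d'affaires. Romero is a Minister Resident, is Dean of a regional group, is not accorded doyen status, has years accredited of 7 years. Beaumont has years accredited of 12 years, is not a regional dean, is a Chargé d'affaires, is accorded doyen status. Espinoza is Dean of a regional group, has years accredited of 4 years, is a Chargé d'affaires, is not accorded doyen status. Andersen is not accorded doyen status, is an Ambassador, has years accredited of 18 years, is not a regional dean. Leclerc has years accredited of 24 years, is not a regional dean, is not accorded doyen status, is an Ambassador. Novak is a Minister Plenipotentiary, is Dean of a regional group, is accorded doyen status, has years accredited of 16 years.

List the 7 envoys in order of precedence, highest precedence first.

By class of mission: Leclerc and Andersen (Ambassador); then Novak (Minister Plenipotentiary); then Romero (Minister Resident); then Beaumont, Sorensen and Espinoza (Chargé d'affaires).
Leclerc and Andersen are each not accorded doyen status, so the next rule applies.
Among Leclerc and Andersen, by years accredited (higher first): Leclerc (24 years) before Andersen (18 years).
Among Beaumont, Sorensen and Espinoza, accorded doyen status before not accorded doyen status: Beaumont (accorded doyen status) before Sorensen and Espinoza (not accorded doyen status).
Among Sorensen and Espinoza, by years accredited (higher first): Sorensen (24 years) before Espinoza (4 years).
Full order: Leclerc, Andersen, Novak, Romero, Beaumont, Sorensen, Espinoza.

Leclerc, Andersen, Novak, Romero, Beaumont, Sorensen, Espinoza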